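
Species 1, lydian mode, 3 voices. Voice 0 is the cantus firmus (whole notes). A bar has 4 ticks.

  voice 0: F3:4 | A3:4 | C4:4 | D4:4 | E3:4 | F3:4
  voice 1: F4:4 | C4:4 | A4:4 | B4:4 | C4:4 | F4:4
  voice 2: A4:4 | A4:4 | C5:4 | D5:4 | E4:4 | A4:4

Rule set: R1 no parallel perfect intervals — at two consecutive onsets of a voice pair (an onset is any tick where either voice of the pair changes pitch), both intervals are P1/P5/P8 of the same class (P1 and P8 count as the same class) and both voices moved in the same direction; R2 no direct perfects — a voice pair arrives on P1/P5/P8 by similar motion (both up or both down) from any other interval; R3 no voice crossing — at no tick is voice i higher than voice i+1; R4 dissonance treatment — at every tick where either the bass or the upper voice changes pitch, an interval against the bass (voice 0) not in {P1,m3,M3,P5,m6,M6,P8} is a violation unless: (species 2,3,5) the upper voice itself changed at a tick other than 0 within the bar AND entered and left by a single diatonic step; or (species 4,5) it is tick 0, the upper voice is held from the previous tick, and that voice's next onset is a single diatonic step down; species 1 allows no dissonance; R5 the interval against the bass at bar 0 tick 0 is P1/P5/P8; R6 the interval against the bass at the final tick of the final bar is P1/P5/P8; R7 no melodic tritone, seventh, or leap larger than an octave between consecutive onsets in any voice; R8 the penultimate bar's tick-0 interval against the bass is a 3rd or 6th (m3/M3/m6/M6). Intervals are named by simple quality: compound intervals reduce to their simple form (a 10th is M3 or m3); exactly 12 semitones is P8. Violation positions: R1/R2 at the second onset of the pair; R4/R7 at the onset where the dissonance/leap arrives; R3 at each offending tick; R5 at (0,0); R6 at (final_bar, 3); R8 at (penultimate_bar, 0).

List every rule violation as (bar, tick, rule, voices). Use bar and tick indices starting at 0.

(0, 0, R5, (0, 2))
(2, 0, R1, (0, 2))
(3, 0, R1, (0, 2))
(4, 0, R1, (0, 2))
(4, 0, R7, (0,))
(4, 0, R7, (1,))
(4, 0, R7, (2,))
(4, 0, R8, (0, 2))
(5, 0, R2, (0, 1))
(5, 3, R6, (0, 2))

bar 0: v0=F3 v1=F4 v2=A4 downbeat M3
bar 1: v0=A3 v1=C4 v2=A4 downbeat P8
bar 2: v0=C4 v1=A4 v2=C5 downbeat P8
bar 3: v0=D4 v1=B4 v2=D5 downbeat P8
bar 4: v0=E3 v1=C4 v2=E4 downbeat P8
bar 5: v0=F3 v1=F4 v2=A4 downbeat M3
  -> R5 @ bar 0 tick 0 v(0, 2): opens on M3
  -> R1 @ bar 2 tick 0 v(0, 2): A3/A4 P8 -> C4/C5 P8 similar
  -> R1 @ bar 3 tick 0 v(0, 2): C4/C5 P8 -> D4/D5 P8 similar
  -> R1 @ bar 4 tick 0 v(0, 2): D4/D5 P8 -> E3/E4 P8 similar
  -> R7 @ bar 4 tick 0 v(0,): D4->E3 leap 10st
  -> R7 @ bar 4 tick 0 v(1,): B4->C4 leap 11st
  -> R7 @ bar 4 tick 0 v(2,): D5->E4 leap 10st
  -> R8 @ bar 4 tick 0 v(0, 2): penult P8 not 3rd/6th
  -> R2 @ bar 5 tick 0 v(0, 1): E3/C4 m6 -> F3/F4 P8 similar
  -> R6 @ bar 5 tick 3 v(0, 2): closes on M3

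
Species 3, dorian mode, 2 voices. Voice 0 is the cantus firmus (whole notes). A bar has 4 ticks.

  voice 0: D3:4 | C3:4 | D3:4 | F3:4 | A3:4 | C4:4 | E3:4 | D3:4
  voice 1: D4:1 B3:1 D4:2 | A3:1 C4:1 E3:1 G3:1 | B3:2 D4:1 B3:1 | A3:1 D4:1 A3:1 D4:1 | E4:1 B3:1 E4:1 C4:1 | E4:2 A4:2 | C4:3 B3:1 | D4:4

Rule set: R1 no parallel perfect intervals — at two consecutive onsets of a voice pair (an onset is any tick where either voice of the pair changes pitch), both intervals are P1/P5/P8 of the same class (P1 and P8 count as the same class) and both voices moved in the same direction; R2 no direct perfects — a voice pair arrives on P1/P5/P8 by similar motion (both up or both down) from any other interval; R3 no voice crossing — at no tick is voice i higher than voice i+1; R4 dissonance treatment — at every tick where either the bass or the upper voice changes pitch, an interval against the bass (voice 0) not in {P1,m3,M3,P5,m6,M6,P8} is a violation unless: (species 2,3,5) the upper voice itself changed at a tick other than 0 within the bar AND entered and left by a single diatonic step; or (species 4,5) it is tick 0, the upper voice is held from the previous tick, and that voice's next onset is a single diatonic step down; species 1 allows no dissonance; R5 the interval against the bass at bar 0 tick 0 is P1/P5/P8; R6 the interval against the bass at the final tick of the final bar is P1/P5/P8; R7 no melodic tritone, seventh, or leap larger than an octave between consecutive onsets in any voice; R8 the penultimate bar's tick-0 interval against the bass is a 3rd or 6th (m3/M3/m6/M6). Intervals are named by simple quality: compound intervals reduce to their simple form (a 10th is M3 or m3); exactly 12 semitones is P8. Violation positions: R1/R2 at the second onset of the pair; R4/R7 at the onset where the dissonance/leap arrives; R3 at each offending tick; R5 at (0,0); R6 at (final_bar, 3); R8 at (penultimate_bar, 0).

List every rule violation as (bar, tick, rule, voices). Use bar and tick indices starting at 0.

(4, 0, R2, (0, 1))
(4, 1, R4, (0, 1))

bar 0: v0=D3 v1=D4 downbeat P8
bar 1: v0=C3 v1=A3 downbeat M6
bar 2: v0=D3 v1=B3 downbeat M6
bar 3: v0=F3 v1=A3 downbeat M3
bar 4: v0=A3 v1=E4 downbeat P5
bar 5: v0=C4 v1=E4 downbeat M3
bar 6: v0=E3 v1=C4 downbeat m6
bar 7: v0=D3 v1=D4 downbeat P8
  -> R2 @ bar 4 tick 0 v(0, 1): F3/D4 M6 -> A3/E4 P5 similar
  -> R4 @ bar 4 tick 1 v(0, 1): A3/B3 M2 untreated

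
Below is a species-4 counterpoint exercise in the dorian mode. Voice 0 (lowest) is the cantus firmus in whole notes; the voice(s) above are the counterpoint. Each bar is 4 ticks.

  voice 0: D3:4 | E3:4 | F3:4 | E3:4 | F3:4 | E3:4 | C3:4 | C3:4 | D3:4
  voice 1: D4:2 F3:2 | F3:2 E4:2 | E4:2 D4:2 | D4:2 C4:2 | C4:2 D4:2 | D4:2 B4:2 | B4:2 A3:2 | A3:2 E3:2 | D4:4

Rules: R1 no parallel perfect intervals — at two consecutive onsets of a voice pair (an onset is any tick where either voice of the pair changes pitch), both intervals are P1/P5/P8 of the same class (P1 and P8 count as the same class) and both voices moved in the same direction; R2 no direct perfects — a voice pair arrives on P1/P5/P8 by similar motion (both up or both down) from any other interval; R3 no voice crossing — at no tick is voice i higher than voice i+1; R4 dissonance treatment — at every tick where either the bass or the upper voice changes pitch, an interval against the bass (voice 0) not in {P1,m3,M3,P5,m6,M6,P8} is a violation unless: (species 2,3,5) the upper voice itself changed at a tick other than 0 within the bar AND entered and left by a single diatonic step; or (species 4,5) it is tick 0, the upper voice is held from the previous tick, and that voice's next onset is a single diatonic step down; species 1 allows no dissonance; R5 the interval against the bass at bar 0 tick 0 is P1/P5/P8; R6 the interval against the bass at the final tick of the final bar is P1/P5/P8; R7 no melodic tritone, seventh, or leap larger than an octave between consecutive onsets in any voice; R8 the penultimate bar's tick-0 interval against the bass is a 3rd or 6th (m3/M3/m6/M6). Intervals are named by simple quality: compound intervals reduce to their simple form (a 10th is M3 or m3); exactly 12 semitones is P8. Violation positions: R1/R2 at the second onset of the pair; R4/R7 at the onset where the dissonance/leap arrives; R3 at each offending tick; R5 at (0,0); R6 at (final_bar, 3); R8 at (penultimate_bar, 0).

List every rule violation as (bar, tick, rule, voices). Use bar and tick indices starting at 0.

bar 0: v0=D3 v1=D4 downbeat P8
bar 1: v0=E3 v1=F3 downbeat m2
bar 2: v0=F3 v1=E4 downbeat M7
bar 3: v0=E3 v1=D4 downbeat m7
bar 4: v0=F3 v1=C4 downbeat P5
bar 5: v0=E3 v1=D4 downbeat m7
bar 6: v0=C3 v1=B4 downbeat M7
bar 7: v0=C3 v1=A3 downbeat M6
bar 8: v0=D3 v1=D4 downbeat P8
  -> R4 @ bar 1 tick 0 v(0, 1): E3/F3 m2 untreated
  -> R7 @ bar 1 tick 2 v(1,): F3->E4 leap 11st
  -> R4 @ bar 5 tick 0 v(0, 1): E3/D4 m7 untreated
  -> R4 @ bar 6 tick 0 v(0, 1): C3/B4 M7 untreated
  -> R7 @ bar 6 tick 2 v(1,): B4->A3 leap 14st
  -> R2 @ bar 8 tick 0 v(0, 1): C3/E3 M3 -> D3/D4 P8 similar
  -> R7 @ bar 8 tick 0 v(1,): E3->D4 leap 10st

(1, 0, R4, (0, 1))
(1, 2, R7, (1,))
(5, 0, R4, (0, 1))
(6, 0, R4, (0, 1))
(6, 2, R7, (1,))
(8, 0, R2, (0, 1))
(8, 0, R7, (1,))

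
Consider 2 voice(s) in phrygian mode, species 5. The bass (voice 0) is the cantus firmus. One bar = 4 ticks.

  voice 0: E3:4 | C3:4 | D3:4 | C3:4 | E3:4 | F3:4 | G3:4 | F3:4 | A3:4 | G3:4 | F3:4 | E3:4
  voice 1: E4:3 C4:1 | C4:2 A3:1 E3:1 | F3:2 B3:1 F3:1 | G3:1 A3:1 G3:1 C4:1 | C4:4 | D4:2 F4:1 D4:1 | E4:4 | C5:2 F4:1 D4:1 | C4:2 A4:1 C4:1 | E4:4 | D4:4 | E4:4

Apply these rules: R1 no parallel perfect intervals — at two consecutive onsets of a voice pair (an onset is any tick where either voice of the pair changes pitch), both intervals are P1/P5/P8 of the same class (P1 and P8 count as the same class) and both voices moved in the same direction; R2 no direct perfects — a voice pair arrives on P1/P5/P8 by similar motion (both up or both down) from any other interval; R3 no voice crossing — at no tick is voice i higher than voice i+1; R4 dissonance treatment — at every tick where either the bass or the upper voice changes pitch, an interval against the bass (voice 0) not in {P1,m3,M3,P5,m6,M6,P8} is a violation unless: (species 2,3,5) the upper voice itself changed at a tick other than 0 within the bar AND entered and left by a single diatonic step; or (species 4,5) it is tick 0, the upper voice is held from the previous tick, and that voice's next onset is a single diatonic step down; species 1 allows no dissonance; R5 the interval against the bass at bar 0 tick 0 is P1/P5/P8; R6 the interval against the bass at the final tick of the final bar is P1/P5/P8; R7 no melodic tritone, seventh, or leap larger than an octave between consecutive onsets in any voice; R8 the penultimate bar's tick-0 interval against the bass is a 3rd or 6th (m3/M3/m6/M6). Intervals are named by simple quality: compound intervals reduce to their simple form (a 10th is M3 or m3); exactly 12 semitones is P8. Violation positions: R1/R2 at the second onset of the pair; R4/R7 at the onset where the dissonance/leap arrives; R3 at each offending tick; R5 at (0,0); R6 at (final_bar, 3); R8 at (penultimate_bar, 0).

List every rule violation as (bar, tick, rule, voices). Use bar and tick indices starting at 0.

(2, 2, R7, (1,))
(2, 3, R7, (1,))

bar 0: v0=E3 v1=E4 downbeat P8
bar 1: v0=C3 v1=C4 downbeat P8
bar 2: v0=D3 v1=F3 downbeat m3
bar 3: v0=C3 v1=G3 downbeat P5
bar 4: v0=E3 v1=C4 downbeat m6
bar 5: v0=F3 v1=D4 downbeat M6
bar 6: v0=G3 v1=E4 downbeat M6
bar 7: v0=F3 v1=C5 downbeat P5
bar 8: v0=A3 v1=C4 downbeat m3
bar 9: v0=G3 v1=E4 downbeat M6
bar 10: v0=F3 v1=D4 downbeat M6
bar 11: v0=E3 v1=E4 downbeat P8
  -> R7 @ bar 2 tick 2 v(1,): F3->B3 leap 6st
  -> R7 @ bar 2 tick 3 v(1,): B3->F3 leap 6st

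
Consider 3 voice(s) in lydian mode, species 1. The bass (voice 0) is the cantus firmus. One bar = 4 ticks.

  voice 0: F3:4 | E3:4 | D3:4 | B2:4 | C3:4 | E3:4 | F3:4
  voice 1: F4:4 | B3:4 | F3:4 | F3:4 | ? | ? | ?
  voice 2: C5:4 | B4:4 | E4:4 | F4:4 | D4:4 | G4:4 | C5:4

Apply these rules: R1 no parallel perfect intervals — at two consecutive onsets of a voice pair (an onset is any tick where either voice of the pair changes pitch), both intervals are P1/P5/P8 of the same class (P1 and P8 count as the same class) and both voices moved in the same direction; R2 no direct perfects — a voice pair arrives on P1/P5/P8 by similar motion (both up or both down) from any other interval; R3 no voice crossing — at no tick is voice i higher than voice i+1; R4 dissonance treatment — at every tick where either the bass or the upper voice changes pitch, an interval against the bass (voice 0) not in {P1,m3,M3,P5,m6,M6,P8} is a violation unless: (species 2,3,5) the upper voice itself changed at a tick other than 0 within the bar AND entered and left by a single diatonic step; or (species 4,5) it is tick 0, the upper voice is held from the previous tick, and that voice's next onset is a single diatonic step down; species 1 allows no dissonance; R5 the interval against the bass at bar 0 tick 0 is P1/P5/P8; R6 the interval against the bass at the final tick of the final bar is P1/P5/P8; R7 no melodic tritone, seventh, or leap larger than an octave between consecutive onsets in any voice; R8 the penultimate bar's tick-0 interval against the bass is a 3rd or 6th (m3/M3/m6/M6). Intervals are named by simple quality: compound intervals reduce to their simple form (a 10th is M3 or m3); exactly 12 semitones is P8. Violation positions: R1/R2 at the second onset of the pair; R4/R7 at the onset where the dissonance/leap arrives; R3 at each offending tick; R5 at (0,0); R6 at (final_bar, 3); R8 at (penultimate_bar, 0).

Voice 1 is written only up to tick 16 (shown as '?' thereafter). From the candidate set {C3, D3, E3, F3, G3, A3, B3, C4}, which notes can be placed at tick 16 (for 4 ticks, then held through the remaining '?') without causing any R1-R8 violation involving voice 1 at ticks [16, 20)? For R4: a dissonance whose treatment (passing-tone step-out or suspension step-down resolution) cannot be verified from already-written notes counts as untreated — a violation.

C3: legal
D3: violates R1,R4
E3: legal
F3: violates R4
G3: violates R2
A3: legal
B3: violates R4,R7
C4: violates R2

{A3, C3, E3}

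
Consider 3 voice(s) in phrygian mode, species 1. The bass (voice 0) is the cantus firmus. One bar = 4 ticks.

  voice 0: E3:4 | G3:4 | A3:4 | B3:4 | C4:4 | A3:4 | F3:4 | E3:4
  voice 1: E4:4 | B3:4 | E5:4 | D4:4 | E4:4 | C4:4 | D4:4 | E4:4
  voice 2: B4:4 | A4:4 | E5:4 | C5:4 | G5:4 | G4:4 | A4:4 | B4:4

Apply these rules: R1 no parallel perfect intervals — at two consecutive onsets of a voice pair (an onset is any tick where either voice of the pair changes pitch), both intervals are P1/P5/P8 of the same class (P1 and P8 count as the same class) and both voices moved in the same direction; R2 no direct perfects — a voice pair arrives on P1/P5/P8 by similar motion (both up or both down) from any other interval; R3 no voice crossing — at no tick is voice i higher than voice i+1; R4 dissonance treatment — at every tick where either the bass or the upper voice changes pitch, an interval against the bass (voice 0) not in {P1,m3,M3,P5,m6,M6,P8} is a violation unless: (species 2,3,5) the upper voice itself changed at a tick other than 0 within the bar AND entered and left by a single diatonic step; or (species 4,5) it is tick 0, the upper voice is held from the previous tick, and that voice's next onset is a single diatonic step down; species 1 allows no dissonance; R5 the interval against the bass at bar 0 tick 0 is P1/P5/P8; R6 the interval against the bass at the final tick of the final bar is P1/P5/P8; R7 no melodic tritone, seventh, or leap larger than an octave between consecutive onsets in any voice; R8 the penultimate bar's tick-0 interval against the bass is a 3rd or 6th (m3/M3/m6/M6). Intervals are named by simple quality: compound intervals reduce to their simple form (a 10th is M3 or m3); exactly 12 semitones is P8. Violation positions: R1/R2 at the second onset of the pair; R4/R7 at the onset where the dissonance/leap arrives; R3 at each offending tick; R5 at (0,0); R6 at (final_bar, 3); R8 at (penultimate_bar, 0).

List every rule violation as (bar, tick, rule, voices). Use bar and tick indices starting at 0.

bar 0: v0=E3 v1=E4 v2=B4 downbeat P5
bar 1: v0=G3 v1=B3 v2=A4 downbeat M2
bar 2: v0=A3 v1=E5 v2=E5 downbeat P5
bar 3: v0=B3 v1=D4 v2=C5 downbeat m2
bar 4: v0=C4 v1=E4 v2=G5 downbeat P5
bar 5: v0=A3 v1=C4 v2=G4 downbeat m7
bar 6: v0=F3 v1=D4 v2=A4 downbeat M3
bar 7: v0=E3 v1=E4 v2=B4 downbeat P5
  -> R4 @ bar 1 tick 0 v(0, 2): G3/A4 M2 untreated
  -> R2 @ bar 2 tick 0 v(0, 1): G3/B3 M3 -> A3/E5 P5 similar
  -> R2 @ bar 2 tick 0 v(0, 2): G3/A4 M2 -> A3/E5 P5 similar
  -> R2 @ bar 2 tick 0 v(1, 2): B3/A4 m7 -> E5/E5 P1 similar
  -> R7 @ bar 2 tick 0 v(1,): B3->E5 leap 17st
  -> R4 @ bar 3 tick 0 v(0, 2): B3/C5 m2 untreated
  -> R7 @ bar 3 tick 0 v(1,): E5->D4 leap 14st
  -> R2 @ bar 4 tick 0 v(0, 2): B3/C5 m2 -> C4/G5 P5 similar
  -> R2 @ bar 5 tick 0 v(1, 2): E4/G5 m3 -> C4/G4 P5 similar
  -> R4 @ bar 5 tick 0 v(0, 2): A3/G4 m7 untreated
  -> R1 @ bar 6 tick 0 v(1, 2): C4/G4 P5 -> D4/A4 P5 similar
  -> R1 @ bar 7 tick 0 v(1, 2): D4/A4 P5 -> E4/B4 P5 similar

(1, 0, R4, (0, 2))
(2, 0, R2, (0, 1))
(2, 0, R2, (0, 2))
(2, 0, R2, (1, 2))
(2, 0, R7, (1,))
(3, 0, R4, (0, 2))
(3, 0, R7, (1,))
(4, 0, R2, (0, 2))
(5, 0, R2, (1, 2))
(5, 0, R4, (0, 2))
(6, 0, R1, (1, 2))
(7, 0, R1, (1, 2))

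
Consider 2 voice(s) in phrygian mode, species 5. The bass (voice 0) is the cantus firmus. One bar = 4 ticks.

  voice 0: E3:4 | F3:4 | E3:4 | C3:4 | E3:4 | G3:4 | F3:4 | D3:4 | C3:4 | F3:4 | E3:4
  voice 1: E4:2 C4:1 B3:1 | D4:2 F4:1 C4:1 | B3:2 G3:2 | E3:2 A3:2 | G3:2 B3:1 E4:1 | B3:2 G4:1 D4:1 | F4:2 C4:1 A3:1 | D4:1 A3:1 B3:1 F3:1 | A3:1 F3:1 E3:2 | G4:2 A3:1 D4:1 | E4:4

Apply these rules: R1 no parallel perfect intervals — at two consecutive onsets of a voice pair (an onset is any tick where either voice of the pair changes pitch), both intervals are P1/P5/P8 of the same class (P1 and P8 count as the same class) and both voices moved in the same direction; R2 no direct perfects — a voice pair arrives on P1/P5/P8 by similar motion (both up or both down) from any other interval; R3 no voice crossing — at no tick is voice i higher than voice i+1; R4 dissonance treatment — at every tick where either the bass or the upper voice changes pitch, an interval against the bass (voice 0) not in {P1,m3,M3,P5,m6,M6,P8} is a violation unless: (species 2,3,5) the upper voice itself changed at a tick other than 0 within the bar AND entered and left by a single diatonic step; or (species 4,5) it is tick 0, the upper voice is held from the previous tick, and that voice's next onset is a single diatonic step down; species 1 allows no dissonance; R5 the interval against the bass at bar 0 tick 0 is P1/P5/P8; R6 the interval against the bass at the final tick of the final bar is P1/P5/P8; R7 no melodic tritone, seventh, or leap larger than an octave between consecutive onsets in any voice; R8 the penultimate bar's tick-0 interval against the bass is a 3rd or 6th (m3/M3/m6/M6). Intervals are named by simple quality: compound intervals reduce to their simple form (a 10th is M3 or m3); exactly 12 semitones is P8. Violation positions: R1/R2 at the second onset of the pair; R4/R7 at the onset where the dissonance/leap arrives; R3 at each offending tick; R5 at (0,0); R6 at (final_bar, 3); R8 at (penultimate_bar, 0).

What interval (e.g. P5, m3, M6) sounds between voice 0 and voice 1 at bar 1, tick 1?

voice 0=F3 voice 1=D4 -> M6

M6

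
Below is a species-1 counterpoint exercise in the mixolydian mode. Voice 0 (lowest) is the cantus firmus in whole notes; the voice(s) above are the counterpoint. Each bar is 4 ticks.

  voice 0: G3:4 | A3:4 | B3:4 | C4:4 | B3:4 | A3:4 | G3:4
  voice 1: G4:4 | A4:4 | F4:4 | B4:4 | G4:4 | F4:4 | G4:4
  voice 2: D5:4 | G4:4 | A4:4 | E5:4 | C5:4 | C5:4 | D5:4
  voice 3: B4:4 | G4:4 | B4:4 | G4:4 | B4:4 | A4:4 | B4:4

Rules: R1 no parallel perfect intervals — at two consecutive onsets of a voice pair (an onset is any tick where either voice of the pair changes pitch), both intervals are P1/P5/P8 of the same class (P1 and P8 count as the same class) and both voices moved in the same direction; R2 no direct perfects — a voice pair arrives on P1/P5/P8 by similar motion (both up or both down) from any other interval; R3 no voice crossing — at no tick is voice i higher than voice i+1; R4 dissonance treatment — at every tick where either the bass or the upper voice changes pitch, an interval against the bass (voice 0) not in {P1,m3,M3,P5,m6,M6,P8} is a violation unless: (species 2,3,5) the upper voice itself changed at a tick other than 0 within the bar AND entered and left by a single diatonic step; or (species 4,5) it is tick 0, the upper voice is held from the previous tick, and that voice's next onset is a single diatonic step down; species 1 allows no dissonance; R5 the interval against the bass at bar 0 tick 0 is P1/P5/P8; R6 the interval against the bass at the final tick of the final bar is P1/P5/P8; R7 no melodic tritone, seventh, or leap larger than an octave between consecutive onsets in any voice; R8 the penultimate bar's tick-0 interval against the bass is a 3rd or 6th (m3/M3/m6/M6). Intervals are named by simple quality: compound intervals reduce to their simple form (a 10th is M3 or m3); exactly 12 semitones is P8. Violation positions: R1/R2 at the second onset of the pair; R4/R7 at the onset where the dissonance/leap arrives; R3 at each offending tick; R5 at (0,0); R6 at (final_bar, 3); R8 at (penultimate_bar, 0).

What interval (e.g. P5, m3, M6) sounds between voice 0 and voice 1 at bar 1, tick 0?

P8

voice 0=A3 voice 1=A4 -> P8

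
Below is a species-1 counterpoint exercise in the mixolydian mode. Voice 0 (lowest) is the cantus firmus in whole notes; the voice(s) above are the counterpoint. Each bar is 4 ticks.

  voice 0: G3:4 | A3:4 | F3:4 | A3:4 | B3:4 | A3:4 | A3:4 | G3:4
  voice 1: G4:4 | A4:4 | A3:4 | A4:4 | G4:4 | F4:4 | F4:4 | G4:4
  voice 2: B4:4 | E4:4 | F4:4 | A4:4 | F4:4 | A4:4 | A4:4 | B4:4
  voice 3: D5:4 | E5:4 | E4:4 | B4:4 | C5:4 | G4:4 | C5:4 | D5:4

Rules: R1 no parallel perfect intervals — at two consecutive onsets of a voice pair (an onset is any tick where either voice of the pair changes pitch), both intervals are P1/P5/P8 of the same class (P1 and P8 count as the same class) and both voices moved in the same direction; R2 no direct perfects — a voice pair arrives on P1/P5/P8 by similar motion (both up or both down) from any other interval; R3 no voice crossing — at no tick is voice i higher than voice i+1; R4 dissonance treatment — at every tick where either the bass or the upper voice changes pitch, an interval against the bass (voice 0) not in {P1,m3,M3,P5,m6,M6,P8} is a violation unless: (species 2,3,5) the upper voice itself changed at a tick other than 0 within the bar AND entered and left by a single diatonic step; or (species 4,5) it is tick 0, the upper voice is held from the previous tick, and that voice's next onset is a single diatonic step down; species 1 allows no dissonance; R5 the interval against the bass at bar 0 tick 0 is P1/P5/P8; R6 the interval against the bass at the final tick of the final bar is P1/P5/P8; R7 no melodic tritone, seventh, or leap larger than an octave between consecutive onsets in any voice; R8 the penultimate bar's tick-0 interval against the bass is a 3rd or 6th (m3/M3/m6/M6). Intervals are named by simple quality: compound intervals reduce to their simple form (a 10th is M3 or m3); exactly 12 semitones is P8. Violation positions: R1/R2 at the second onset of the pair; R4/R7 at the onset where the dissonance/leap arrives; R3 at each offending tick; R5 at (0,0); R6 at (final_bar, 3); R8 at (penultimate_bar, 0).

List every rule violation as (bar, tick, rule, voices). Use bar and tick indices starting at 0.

bar 0: v0=G3 v1=G4 v2=B4 v3=D5 downbeat P5
bar 1: v0=A3 v1=A4 v2=E4 v3=E5 downbeat P5
bar 2: v0=F3 v1=A3 v2=F4 v3=E4 downbeat M7
bar 3: v0=A3 v1=A4 v2=A4 v3=B4 downbeat M2
bar 4: v0=B3 v1=G4 v2=F4 v3=C5 downbeat m2
bar 5: v0=A3 v1=F4 v2=A4 v3=G4 downbeat m7
bar 6: v0=A3 v1=F4 v2=A4 v3=C5 downbeat m3
bar 7: v0=G3 v1=G4 v2=B4 v3=D5 downbeat P5
  -> R5 @ bar 0 tick 0 v(0, 2): opens on M3
  -> R1 @ bar 1 tick 0 v(0, 1): G3/G4 P8 -> A3/A4 P8 similar
  -> R1 @ bar 1 tick 0 v(0, 3): G3/D5 P5 -> A3/E5 P5 similar
  -> R1 @ bar 1 tick 0 v(1, 3): G4/D5 P5 -> A4/E5 P5 similar
  -> R3 @ bar 1 tick 0 v(1, 2): A4 above E4
  -> R3 @ bar 1 tick 1 v(1, 2): A4 above E4
  -> R3 @ bar 1 tick 2 v(1, 2): A4 above E4
  -> R3 @ bar 1 tick 3 v(1, 2): A4 above E4
  -> R1 @ bar 2 tick 0 v(1, 3): A4/E5 P5 -> A3/E4 P5 similar
  -> R3 @ bar 2 tick 0 v(2, 3): F4 above E4
  -> R4 @ bar 2 tick 0 v(0, 3): F3/E4 M7 untreated
  -> R3 @ bar 2 tick 1 v(2, 3): F4 above E4
  -> R3 @ bar 2 tick 2 v(2, 3): F4 above E4
  -> R3 @ bar 2 tick 3 v(2, 3): F4 above E4
  -> R1 @ bar 3 tick 0 v(0, 2): F3/F4 P8 -> A3/A4 P8 similar
  -> R2 @ bar 3 tick 0 v(0, 1): F3/A3 M3 -> A3/A4 P8 similar
  -> R2 @ bar 3 tick 0 v(1, 2): A3/F4 m6 -> A4/A4 P1 similar
  -> R4 @ bar 3 tick 0 v(0, 3): A3/B4 M2 untreated
  -> R3 @ bar 4 tick 0 v(1, 2): G4 above F4
  -> R4 @ bar 4 tick 0 v(0, 2): B3/F4 TT untreated
  -> R4 @ bar 4 tick 0 v(0, 3): B3/C5 m2 untreated
  -> R3 @ bar 4 tick 1 v(1, 2): G4 above F4
  -> R3 @ bar 4 tick 2 v(1, 2): G4 above F4
  -> R3 @ bar 4 tick 3 v(1, 2): G4 above F4
  -> R3 @ bar 5 tick 0 v(2, 3): A4 above G4
  -> R4 @ bar 5 tick 0 v(0, 3): A3/G4 m7 untreated
  -> R3 @ bar 5 tick 1 v(2, 3): A4 above G4
  -> R3 @ bar 5 tick 2 v(2, 3): A4 above G4
  -> R3 @ bar 5 tick 3 v(2, 3): A4 above G4
  -> R8 @ bar 6 tick 0 v(0, 2): penult P8 not 3rd/6th
  -> R1 @ bar 7 tick 0 v(1, 3): F4/C5 P5 -> G4/D5 P5 similar
  -> R6 @ bar 7 tick 3 v(0, 2): closes on M3

(0, 0, R5, (0, 2))
(1, 0, R1, (0, 1))
(1, 0, R1, (0, 3))
(1, 0, R1, (1, 3))
(1, 0, R3, (1, 2))
(1, 1, R3, (1, 2))
(1, 2, R3, (1, 2))
(1, 3, R3, (1, 2))
(2, 0, R1, (1, 3))
(2, 0, R3, (2, 3))
(2, 0, R4, (0, 3))
(2, 1, R3, (2, 3))
(2, 2, R3, (2, 3))
(2, 3, R3, (2, 3))
(3, 0, R1, (0, 2))
(3, 0, R2, (0, 1))
(3, 0, R2, (1, 2))
(3, 0, R4, (0, 3))
(4, 0, R3, (1, 2))
(4, 0, R4, (0, 2))
(4, 0, R4, (0, 3))
(4, 1, R3, (1, 2))
(4, 2, R3, (1, 2))
(4, 3, R3, (1, 2))
(5, 0, R3, (2, 3))
(5, 0, R4, (0, 3))
(5, 1, R3, (2, 3))
(5, 2, R3, (2, 3))
(5, 3, R3, (2, 3))
(6, 0, R8, (0, 2))
(7, 0, R1, (1, 3))
(7, 3, R6, (0, 2))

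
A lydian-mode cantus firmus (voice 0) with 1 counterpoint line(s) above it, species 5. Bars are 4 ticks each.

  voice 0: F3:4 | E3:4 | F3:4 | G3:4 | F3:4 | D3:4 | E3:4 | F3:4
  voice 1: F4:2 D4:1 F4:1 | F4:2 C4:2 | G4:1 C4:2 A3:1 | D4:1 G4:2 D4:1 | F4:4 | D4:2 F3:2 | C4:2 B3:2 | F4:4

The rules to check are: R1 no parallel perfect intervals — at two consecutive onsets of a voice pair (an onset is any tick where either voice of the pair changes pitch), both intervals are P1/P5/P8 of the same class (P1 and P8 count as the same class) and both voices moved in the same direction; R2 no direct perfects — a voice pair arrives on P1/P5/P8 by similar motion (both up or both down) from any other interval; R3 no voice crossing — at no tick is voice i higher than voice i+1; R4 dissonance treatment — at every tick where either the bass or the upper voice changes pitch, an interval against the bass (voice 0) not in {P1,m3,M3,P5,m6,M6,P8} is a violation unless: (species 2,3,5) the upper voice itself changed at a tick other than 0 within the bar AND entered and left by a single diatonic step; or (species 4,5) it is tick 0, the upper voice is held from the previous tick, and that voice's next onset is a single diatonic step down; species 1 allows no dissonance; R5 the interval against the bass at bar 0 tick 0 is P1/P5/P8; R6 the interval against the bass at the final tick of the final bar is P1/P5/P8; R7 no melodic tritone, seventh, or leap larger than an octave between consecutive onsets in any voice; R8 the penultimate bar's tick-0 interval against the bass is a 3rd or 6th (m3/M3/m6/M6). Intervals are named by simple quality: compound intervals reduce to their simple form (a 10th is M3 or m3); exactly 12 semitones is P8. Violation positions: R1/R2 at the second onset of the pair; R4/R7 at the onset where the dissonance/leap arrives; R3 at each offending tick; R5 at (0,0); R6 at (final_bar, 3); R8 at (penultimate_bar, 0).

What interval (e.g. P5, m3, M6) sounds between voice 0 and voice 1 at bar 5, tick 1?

P8

voice 0=D3 voice 1=D4 -> P8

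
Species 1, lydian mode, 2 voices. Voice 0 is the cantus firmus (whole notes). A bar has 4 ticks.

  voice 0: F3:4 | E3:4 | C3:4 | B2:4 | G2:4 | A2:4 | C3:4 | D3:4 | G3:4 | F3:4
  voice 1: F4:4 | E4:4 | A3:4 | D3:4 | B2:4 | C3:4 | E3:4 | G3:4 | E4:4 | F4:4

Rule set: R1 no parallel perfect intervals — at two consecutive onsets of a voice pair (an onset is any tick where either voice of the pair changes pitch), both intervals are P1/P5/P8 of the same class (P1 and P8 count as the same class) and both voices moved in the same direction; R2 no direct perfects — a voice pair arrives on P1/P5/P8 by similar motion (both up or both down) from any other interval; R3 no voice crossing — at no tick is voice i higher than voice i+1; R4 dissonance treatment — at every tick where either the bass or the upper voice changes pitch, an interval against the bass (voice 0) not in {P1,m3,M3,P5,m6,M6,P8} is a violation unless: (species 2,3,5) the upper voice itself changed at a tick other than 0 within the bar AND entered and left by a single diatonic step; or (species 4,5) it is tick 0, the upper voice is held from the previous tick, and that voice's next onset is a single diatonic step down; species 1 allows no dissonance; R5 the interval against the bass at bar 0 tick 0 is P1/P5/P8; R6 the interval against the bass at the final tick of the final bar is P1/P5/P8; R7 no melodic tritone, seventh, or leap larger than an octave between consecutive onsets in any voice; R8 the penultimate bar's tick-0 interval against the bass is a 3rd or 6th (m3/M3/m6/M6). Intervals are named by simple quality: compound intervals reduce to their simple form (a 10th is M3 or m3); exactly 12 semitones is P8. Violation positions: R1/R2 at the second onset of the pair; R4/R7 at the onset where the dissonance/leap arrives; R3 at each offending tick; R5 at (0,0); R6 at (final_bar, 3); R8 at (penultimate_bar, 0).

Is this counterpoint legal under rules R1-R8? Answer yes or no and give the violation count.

No (2 violations)

bar 0: v0=F3 v1=F4 (P8)
bar 1: v0=E3 v1=E4 (P8)
bar 2: v0=C3 v1=A3 (M6)
bar 3: v0=B2 v1=D3 (m3)
bar 4: v0=G2 v1=B2 (M3)
bar 5: v0=A2 v1=C3 (m3)
bar 6: v0=C3 v1=E3 (M3)
bar 7: v0=D3 v1=G3 (P4)
bar 8: v0=G3 v1=E4 (M6)
bar 9: v0=F3 v1=F4 (P8)
  R1 @ bar1.0: F3/F4 P8 -> E3/E4 P8 similar
  R4 @ bar7.0: D3/G3 P4 untreated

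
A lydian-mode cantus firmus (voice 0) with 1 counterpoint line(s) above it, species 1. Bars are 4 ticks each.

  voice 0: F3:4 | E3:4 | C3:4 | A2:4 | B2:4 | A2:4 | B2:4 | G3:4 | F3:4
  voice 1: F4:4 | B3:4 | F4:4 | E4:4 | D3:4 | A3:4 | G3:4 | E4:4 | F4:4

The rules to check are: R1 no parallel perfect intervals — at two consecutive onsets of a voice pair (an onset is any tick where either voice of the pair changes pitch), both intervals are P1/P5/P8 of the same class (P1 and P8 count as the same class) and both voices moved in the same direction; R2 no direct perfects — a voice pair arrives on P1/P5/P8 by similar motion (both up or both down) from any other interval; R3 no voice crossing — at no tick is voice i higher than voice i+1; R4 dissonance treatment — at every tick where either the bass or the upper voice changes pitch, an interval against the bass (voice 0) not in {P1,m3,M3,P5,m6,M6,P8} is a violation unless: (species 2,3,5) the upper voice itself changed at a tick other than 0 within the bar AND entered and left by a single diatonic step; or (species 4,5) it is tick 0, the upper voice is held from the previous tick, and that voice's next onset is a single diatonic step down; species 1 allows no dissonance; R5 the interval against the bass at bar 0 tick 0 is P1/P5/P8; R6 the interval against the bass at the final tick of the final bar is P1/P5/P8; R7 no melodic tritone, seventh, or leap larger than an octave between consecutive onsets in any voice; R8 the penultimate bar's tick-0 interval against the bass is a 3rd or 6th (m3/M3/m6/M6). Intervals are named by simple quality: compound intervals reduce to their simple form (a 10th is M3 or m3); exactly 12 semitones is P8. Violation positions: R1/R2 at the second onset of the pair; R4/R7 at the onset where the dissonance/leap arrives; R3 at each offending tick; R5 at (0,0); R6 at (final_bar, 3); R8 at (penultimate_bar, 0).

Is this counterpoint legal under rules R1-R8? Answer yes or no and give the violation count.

bar 0: v0=F3 v1=F4 (P8)
bar 1: v0=E3 v1=B3 (P5)
bar 2: v0=C3 v1=F4 (P4)
bar 3: v0=A2 v1=E4 (P5)
bar 4: v0=B2 v1=D3 (m3)
bar 5: v0=A2 v1=A3 (P8)
bar 6: v0=B2 v1=G3 (m6)
bar 7: v0=G3 v1=E4 (M6)
bar 8: v0=F3 v1=F4 (P8)
  R2 @ bar1.0: F3/F4 P8 -> E3/B3 P5 similar
  R7 @ bar1.0: F4->B3 leap 6st
  R4 @ bar2.0: C3/F4 P4 untreated
  R7 @ bar2.0: B3->F4 leap 6st
  R2 @ bar3.0: C3/F4 P4 -> A2/E4 P5 similar
  R7 @ bar4.0: E4->D3 leap 14st

No (6 violations)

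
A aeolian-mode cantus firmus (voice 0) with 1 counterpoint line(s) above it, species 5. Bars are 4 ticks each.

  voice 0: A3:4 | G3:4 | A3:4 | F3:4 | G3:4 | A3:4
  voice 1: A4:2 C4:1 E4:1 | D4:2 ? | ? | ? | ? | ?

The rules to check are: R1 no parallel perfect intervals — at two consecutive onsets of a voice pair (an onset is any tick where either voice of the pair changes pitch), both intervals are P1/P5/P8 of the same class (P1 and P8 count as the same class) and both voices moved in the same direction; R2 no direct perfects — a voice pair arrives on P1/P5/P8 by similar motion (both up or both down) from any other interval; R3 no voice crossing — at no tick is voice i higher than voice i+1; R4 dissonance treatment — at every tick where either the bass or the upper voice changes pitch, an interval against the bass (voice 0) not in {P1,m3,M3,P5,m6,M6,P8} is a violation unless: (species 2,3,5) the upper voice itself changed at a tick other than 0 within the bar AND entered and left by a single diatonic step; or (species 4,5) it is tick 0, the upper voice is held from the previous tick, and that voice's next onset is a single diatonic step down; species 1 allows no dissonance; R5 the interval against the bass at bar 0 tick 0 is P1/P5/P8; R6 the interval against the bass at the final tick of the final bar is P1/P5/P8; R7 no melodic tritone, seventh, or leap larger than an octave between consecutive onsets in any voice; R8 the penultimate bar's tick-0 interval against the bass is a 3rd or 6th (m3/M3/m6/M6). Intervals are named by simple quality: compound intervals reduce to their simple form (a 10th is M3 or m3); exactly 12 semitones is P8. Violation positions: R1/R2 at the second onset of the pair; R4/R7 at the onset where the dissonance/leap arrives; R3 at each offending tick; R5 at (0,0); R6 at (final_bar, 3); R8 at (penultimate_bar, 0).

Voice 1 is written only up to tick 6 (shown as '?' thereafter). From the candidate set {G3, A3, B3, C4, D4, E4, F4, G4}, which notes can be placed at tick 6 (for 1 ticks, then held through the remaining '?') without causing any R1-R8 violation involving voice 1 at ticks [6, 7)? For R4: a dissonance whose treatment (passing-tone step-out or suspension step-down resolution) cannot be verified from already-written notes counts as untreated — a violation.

G3: legal
A3: violates R4
B3: legal
C4: violates R4
D4: legal
E4: legal
F4: violates R4
G4: legal

{B3, D4, E4, G3, G4}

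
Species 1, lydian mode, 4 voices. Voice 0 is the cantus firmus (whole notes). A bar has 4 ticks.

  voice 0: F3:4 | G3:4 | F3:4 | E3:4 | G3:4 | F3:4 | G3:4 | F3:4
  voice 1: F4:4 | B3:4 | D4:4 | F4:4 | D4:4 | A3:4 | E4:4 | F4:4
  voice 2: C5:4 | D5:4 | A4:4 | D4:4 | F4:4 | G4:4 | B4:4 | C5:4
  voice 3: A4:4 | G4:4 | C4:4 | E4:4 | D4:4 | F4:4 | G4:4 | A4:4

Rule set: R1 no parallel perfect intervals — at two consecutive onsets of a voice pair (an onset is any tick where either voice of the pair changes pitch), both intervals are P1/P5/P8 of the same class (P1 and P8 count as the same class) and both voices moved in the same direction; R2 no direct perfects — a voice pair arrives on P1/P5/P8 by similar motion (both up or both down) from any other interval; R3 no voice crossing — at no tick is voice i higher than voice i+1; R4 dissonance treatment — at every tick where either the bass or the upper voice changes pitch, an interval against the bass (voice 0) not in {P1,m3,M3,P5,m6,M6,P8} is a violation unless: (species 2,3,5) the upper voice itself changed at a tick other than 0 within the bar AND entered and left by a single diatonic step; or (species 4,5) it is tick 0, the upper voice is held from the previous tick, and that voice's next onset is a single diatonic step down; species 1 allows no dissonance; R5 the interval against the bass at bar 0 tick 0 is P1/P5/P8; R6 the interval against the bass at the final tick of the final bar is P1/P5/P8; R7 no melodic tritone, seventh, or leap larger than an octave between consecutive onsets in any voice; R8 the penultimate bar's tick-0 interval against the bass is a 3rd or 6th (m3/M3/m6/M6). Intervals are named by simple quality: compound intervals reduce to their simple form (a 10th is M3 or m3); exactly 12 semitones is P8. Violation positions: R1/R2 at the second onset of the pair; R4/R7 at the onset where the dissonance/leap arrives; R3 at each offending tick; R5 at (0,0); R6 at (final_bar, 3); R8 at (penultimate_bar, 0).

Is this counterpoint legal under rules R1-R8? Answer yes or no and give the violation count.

bar 0: v0=F3 v1=F4 v2=C5 v3=A4 (M3)
bar 1: v0=G3 v1=B3 v2=D5 v3=G4 (P8)
bar 2: v0=F3 v1=D4 v2=A4 v3=C4 (P5)
bar 3: v0=E3 v1=F4 v2=D4 v3=E4 (P8)
bar 4: v0=G3 v1=D4 v2=F4 v3=D4 (P5)
bar 5: v0=F3 v1=A3 v2=G4 v3=F4 (P8)
bar 6: v0=G3 v1=E4 v2=B4 v3=G4 (P8)
bar 7: v0=F3 v1=F4 v2=C5 v3=A4 (M3)
  R3 @ bar0.0: C5 above A4
  R5 @ bar0.0: opens on M3
  R3 @ bar0.1: C5 above A4
  R3 @ bar0.2: C5 above A4
  R3 @ bar0.3: C5 above A4
  R1 @ bar1.0: F3/C5 P5 -> G3/D5 P5 similar
  R3 @ bar1.0: D5 above G4
  R7 @ bar1.0: F4->B3 leap 6st
  R3 @ bar1.1: D5 above G4
  R3 @ bar1.2: D5 above G4
  R3 @ bar1.3: D5 above G4
  R2 @ bar2.0: G3/G4 P8 -> F3/C4 P5 similar
  R3 @ bar2.0: A4 above C4
  R3 @ bar2.1: A4 above C4
  R3 @ bar2.2: A4 above C4
  R3 @ bar2.3: A4 above C4
  R3 @ bar3.0: F4 above D4
  R4 @ bar3.0: E3/F4 m2 untreated
  R4 @ bar3.0: E3/D4 m7 untreated
  R3 @ bar3.1: F4 above D4
  R3 @ bar3.2: F4 above D4
  R3 @ bar3.3: F4 above D4
  R2 @ bar4.0: F4/E4 m2 -> D4/D4 P1 similar
  R3 @ bar4.0: F4 above D4
  R4 @ bar4.0: G3/F4 m7 untreated
  R3 @ bar4.1: F4 above D4
  R3 @ bar4.2: F4 above D4
  R3 @ bar4.3: F4 above D4
  R3 @ bar5.0: G4 above F4
  R4 @ bar5.0: F3/G4 M2 untreated
  R3 @ bar5.1: G4 above F4
  R3 @ bar5.2: G4 above F4
  R3 @ bar5.3: G4 above F4
  R1 @ bar6.0: F3/F4 P8 -> G3/G4 P8 similar
  R2 @ bar6.0: A3/G4 m7 -> E4/B4 P5 similar
  R3 @ bar6.0: B4 above G4
  R8 @ bar6.0: penult P8 not 3rd/6th
  R3 @ bar6.1: B4 above G4
  R3 @ bar6.2: B4 above G4
  R3 @ bar6.3: B4 above G4
  R1 @ bar7.0: E4/B4 P5 -> F4/C5 P5 similar
  R3 @ bar7.0: C5 above A4
  R3 @ bar7.1: C5 above A4
  R3 @ bar7.2: C5 above A4
  R3 @ bar7.3: C5 above A4
  R6 @ bar7.3: closes on M3

No (46 violations)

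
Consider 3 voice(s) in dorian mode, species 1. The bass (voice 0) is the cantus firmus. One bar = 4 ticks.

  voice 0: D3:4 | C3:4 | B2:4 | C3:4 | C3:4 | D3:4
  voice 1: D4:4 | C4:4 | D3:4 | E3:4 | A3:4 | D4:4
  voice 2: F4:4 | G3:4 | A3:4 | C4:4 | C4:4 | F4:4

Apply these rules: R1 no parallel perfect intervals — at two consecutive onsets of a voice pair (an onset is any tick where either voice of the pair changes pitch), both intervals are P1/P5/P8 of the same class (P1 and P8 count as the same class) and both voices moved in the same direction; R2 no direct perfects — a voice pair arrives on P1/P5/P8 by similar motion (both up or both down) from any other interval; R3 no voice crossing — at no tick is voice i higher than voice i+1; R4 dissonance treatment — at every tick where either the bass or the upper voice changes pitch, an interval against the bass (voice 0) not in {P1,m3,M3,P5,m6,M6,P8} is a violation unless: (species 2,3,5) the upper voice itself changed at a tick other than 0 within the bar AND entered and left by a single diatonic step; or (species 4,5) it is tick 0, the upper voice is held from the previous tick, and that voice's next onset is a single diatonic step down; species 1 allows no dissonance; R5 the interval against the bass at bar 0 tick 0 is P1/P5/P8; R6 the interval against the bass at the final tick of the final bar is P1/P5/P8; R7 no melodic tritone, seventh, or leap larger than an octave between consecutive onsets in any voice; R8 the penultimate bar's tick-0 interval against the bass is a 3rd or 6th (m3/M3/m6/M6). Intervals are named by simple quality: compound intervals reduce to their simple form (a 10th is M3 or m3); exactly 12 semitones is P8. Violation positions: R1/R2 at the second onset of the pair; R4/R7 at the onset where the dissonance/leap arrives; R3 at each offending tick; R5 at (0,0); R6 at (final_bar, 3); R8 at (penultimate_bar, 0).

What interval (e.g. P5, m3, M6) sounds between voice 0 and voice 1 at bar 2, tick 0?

m3

voice 0=B2 voice 1=D3 -> m3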